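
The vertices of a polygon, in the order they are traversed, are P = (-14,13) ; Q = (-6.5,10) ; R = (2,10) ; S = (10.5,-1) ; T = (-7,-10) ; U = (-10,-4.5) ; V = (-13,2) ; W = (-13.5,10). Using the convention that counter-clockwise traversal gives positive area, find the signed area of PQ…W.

Apply the shoelace formula: 2A = Σ (x_i·y_{i+1} − x_{i+1}·y_i), indices taken mod 8.
Σ = (-55.5) + (-85) + (-107) + (-112) + (-68.5) + (-78.5) + (-103) + (-35.5) = -645
Signed area = Σ/2 = -322.5 (negative ⇒ clockwise traversal).

-322.5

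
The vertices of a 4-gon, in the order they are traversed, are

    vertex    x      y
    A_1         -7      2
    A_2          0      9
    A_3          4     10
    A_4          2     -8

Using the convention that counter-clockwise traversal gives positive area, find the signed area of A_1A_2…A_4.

-101.5

Σ = (-63) + (-36) + (-52) + (-52) = -203
Signed area = Σ/2 = -101.5 (negative ⇒ clockwise traversal).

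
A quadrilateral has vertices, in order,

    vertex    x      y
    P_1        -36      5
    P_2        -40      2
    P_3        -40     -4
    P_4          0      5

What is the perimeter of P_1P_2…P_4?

|P_1P_2| = √((-4)² + (-3)²) = √25 = 5
|P_2P_3| = √((0)² + (-6)²) = √36 = 6
|P_3P_4| = √((40)² + (9)²) = √1681 = 41
|P_4P_1| = √((-36)² + (0)²) = √1296 = 36
Perimeter = 5 + 6 + 41 + 36 = 88.

88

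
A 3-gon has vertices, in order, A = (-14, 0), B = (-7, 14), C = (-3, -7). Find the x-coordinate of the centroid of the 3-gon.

-8

Apply the surveyor's formula. First the cross-terms c_i = x_i·y_{i+1} − x_{i+1}·y_i:
  -196, 91, -98  ⇒  2A = -203, A = -101.5.
Then Σ (x_i + x_{i+1})·c_i = 4872, so x̄ = 4872 / (6·(-101.5)) = -8.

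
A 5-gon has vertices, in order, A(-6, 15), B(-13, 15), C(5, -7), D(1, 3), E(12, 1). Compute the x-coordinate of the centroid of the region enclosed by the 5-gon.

Apply the surveyor's formula. First the cross-terms c_i = x_i·y_{i+1} − x_{i+1}·y_i:
  105, 16, 22, -35, 186  ⇒  2A = 294, A = 147.
Then Σ (x_i + x_{i+1})·c_i = -1330, so x̄ = -1330 / (6·147) = -95/63.

-95/63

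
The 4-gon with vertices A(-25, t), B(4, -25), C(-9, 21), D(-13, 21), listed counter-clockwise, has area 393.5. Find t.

18

The doubled signed area Σ (x_i y_{i+1} − x_{i+1} y_i) is linear in t.
With t=0 it equals 1093; the coefficient of t is -17 (from the two edges through A).
So -17·t + 1093 = 2·393.5 = 787 ⇒ t = 18.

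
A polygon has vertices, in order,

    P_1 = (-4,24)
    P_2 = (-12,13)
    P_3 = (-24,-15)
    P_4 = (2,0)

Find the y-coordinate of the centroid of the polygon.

325/93

Apply the shoelace formula. First the cross-terms c_i = x_i·y_{i+1} − x_{i+1}·y_i:
  236, 492, 30, 48  ⇒  2A = 806, A = 403.
Then Σ (y_i + y_{i+1})·c_i = 8450, so ȳ = 8450 / (6·403) = 325/93.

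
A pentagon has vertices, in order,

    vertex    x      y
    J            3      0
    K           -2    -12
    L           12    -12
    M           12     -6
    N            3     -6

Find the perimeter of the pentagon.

|JK| = √((-5)² + (-12)²) = √169 = 13
|KL| = √((14)² + (0)²) = √196 = 14
|LM| = √((0)² + (6)²) = √36 = 6
|MN| = √((-9)² + (0)²) = √81 = 9
|NJ| = √((0)² + (6)²) = √36 = 6
Perimeter = 13 + 14 + 6 + 9 + 6 = 48.

48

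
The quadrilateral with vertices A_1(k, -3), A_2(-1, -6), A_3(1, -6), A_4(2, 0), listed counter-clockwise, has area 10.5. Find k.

The doubled signed area Σ (x_i y_{i+1} − x_{i+1} y_i) is linear in k.
With k=0 it equals 15; the coefficient of k is -6 (from the two edges through A_1).
So -6·k + 15 = 2·10.5 = 21 ⇒ k = -1.

-1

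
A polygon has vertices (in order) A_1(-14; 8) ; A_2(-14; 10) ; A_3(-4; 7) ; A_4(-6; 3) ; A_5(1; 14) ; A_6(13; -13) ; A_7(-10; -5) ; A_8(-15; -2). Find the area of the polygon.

A_1→A_2: (-14)(10) − (-14)(8) = -28
A_2→A_3: (-14)(7) − (-4)(10) = -58
A_3→A_4: (-4)(3) − (-6)(7) = 30
A_4→A_5: (-6)(14) − (1)(3) = -87
A_5→A_6: (1)(-13) − (13)(14) = -195
A_6→A_7: (13)(-5) − (-10)(-13) = -195
A_7→A_8: (-10)(-2) − (-15)(-5) = -55
A_8→A_1: (-15)(8) − (-14)(-2) = -148
Σ = -736
Area = |Σ|/2 = 368.

368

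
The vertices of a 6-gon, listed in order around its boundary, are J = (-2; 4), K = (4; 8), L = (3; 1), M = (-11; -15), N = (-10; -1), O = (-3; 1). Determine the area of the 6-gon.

124

Apply the shoelace formula: 2A = Σ (x_i·y_{i+1} − x_{i+1}·y_i), indices taken mod 6.
Cross-terms: -32, -20, -34, -139, -13, -10  ⇒  Σ = -248
Area = |Σ|/2 = 124.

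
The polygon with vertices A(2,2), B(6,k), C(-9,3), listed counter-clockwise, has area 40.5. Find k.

Write out the shoelace sum; only the two edges meeting at B involve k:
2·Area = [(2·k − 6·2) + (6·3 − (-9)·k)] + -24
       = 11·k + -18 = 81
⇒ k = 9.

9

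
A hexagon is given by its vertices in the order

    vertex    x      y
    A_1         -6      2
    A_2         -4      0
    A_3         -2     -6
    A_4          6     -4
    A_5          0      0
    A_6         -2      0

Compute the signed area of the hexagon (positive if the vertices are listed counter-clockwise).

Cross-terms: 8, 24, 44, 0, 0, -4  ⇒  Σ = 72
Signed area = Σ/2 = 36 (positive ⇒ counter-clockwise traversal).

36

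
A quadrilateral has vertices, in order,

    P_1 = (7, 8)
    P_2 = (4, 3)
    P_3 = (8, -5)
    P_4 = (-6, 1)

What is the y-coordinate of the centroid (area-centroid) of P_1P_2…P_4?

10/9

Apply Gauss's area formula. First the cross-terms c_i = x_i·y_{i+1} − x_{i+1}·y_i:
  -11, -44, -22, -55  ⇒  2A = -132, A = -66.
Then Σ (y_i + y_{i+1})·c_i = -440, so ȳ = -440 / (6·(-66)) = 10/9.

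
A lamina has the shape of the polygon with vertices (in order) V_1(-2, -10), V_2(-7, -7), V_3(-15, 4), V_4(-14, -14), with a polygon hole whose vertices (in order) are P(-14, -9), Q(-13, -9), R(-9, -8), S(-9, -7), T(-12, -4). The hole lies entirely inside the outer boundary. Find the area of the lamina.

81

Outer boundary:
V_1→V_2: (-2)(-7) − (-7)(-10) = -56
V_2→V_3: (-7)(4) − (-15)(-7) = -133
V_3→V_4: (-15)(-14) − (-14)(4) = 266
V_4→V_1: (-14)(-10) − (-2)(-14) = 112
Σ = 189
Area = |Σ|/2 = 94.5.
Hole:
P→Q: (-14)(-9) − (-13)(-9) = 9
Q→R: (-13)(-8) − (-9)(-9) = 23
R→S: (-9)(-7) − (-9)(-8) = -9
S→T: (-9)(-4) − (-12)(-7) = -48
T→P: (-12)(-9) − (-14)(-4) = 52
Σ = 27
Area = |Σ|/2 = 13.5.
Net area = 94.5 − 13.5 = 81.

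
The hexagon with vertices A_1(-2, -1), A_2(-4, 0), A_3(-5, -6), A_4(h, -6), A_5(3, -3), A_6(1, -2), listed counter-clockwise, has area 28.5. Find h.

Write out the shoelace sum; only the two edges meeting at A_4 involve h:
2·Area = [((-5)·(-6) − h·(-6)) + (h·(-3) − 3·(-6))] + 12
       = 3·h + 60 = 57
⇒ h = -1.

-1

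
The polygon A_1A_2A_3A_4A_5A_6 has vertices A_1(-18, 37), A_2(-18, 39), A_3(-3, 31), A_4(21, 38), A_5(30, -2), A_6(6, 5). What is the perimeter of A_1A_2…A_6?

150

|A_1A_2| = √((0)² + (2)²) = √4 = 2
|A_2A_3| = √((15)² + (-8)²) = √289 = 17
|A_3A_4| = √((24)² + (7)²) = √625 = 25
|A_4A_5| = √((9)² + (-40)²) = √1681 = 41
|A_5A_6| = √((-24)² + (7)²) = √625 = 25
|A_6A_1| = √((-24)² + (32)²) = √1600 = 40
Perimeter = 2 + 17 + 25 + 41 + 25 + 40 = 150.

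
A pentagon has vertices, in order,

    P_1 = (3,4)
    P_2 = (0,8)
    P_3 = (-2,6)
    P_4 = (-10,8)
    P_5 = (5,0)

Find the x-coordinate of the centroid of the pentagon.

-2/3

Apply the shoelace (surveyor's) formula. First the cross-terms c_i = x_i·y_{i+1} − x_{i+1}·y_i:
  24, 16, 44, -40, 20  ⇒  2A = 64, A = 32.
Then Σ (x_i + x_{i+1})·c_i = -128, so x̄ = -128 / (6·32) = -2/3.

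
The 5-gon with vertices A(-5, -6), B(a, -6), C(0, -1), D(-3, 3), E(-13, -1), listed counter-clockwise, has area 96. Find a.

10

Write out the shoelace sum; only the two edges meeting at B involve a:
2·Area = [((-5)·(-6) − a·(-6)) + (a·(-1) − 0·(-6))] + 112
       = 5·a + 142 = 192
⇒ a = 10.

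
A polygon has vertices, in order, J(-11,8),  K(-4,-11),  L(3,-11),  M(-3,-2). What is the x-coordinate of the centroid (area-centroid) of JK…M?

Apply the shoelace (surveyor's) formula. First the cross-terms c_i = x_i·y_{i+1} − x_{i+1}·y_i:
  153, 77, -39, -46  ⇒  2A = 145, A = 72.5.
Then Σ (x_i + x_{i+1})·c_i = -1728, so x̄ = -1728 / (6·72.5) = -576/145.

-576/145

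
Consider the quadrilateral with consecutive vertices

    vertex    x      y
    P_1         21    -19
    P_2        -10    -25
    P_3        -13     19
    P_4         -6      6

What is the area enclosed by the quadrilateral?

603

Apply Gauss's area formula: 2A = Σ (x_i·y_{i+1} − x_{i+1}·y_i), indices taken mod 4.
Σ = (-715) + (-515) + (36) + (-12) = -1206
Area = |Σ|/2 = 603.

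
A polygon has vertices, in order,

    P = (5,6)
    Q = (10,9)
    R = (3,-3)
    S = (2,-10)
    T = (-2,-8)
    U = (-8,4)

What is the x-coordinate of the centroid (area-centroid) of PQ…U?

27/136

Apply the surveyor's formula. First the cross-terms c_i = x_i·y_{i+1} − x_{i+1}·y_i:
  -15, -57, -24, -36, -72, -68  ⇒  2A = -272, A = -136.
Then Σ (x_i + x_{i+1})·c_i = -162, so x̄ = -162 / (6·(-136)) = 27/136.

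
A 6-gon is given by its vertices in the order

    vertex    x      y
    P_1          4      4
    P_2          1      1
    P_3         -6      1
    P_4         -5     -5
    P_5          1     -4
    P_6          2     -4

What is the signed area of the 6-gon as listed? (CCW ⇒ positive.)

47.5

Apply the surveyor's formula: 2A = Σ (x_i·y_{i+1} − x_{i+1}·y_i), indices taken mod 6.
Σ = (0) + (7) + (35) + (25) + (4) + (24) = 95
Signed area = Σ/2 = 47.5 (positive ⇒ counter-clockwise traversal).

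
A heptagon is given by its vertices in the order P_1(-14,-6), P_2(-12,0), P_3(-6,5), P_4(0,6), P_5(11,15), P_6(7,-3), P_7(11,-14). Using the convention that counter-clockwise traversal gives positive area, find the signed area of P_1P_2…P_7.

-349.5

Σ = (-72) + (-60) + (-36) + (-66) + (-138) + (-65) + (-262) = -699
Signed area = Σ/2 = -349.5 (negative ⇒ clockwise traversal).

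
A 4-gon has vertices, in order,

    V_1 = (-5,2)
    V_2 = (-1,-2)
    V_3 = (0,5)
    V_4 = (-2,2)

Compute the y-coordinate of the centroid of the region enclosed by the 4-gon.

Apply the shoelace (surveyor's) formula. First the cross-terms c_i = x_i·y_{i+1} − x_{i+1}·y_i:
  12, -5, 10, 6  ⇒  2A = 23, A = 11.5.
Then Σ (y_i + y_{i+1})·c_i = 79, so ȳ = 79 / (6·11.5) = 79/69.

79/69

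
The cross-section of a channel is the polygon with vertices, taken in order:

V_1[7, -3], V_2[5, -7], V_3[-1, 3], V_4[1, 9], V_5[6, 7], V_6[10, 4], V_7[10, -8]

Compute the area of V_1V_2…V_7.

112.5

Cross-terms: -34, 8, -12, -47, -46, -120, 26  ⇒  Σ = -225
Area = |Σ|/2 = 112.5.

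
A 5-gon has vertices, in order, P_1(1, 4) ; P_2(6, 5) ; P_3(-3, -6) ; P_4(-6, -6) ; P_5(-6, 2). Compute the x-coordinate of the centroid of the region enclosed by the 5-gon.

-56/33

Apply the surveyor's formula. First the cross-terms c_i = x_i·y_{i+1} − x_{i+1}·y_i:
  -19, -21, -18, -48, -26  ⇒  2A = -132, A = -66.
Then Σ (x_i + x_{i+1})·c_i = 672, so x̄ = 672 / (6·(-66)) = -56/33.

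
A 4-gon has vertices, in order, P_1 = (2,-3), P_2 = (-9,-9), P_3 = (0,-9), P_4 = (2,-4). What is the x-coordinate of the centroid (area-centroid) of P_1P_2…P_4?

-185/84

Apply the shoelace formula. First the cross-terms c_i = x_i·y_{i+1} − x_{i+1}·y_i:
  -45, 81, 18, 2  ⇒  2A = 56, A = 28.
Then Σ (x_i + x_{i+1})·c_i = -370, so x̄ = -370 / (6·28) = -185/84.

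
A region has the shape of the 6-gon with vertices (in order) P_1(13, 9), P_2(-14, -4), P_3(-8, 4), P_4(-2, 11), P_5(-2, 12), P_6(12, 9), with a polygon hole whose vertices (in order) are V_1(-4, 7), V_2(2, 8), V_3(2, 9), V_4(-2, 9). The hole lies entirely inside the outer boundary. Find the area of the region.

126.5

Outer boundary:
Σ = (74) + (-88) + (-80) + (-2) + (-162) + (-9) = -267
Area = |Σ|/2 = 133.5.
Hole:
Σ = (-46) + (2) + (36) + (22) = 14
Area = |Σ|/2 = 7.
Net area = 133.5 − 7 = 126.5.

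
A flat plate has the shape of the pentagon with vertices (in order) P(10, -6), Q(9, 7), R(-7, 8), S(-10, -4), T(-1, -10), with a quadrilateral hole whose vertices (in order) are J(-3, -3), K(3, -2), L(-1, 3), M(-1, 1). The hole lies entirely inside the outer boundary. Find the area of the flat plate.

Outer boundary:
Apply Gauss's area formula: 2A = Σ (x_i·y_{i+1} − x_{i+1}·y_i), indices taken mod 5.
Σ = (124) + (121) + (108) + (96) + (106) = 555
Area = |Σ|/2 = 277.5.
Hole:
Σ = (15) + (7) + (2) + (6) = 30
Area = |Σ|/2 = 15.
Net area = 277.5 − 15 = 262.5.

262.5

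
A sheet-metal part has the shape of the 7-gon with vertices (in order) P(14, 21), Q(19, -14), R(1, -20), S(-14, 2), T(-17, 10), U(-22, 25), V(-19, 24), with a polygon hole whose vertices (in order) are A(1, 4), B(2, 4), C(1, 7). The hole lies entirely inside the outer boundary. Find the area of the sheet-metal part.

Outer boundary:
P→Q: (14)(-14) − (19)(21) = -595
Q→R: (19)(-20) − (1)(-14) = -366
R→S: (1)(2) − (-14)(-20) = -278
S→T: (-14)(10) − (-17)(2) = -106
T→U: (-17)(25) − (-22)(10) = -205
U→V: (-22)(24) − (-19)(25) = -53
V→P: (-19)(21) − (14)(24) = -735
Σ = -2338
Area = |Σ|/2 = 1169.
Hole:
Apply Gauss's area formula: 2A = Σ (x_i·y_{i+1} − x_{i+1}·y_i), indices taken mod 3.
Cross-terms: -4, 10, -3  ⇒  Σ = 3
Area = |Σ|/2 = 1.5.
Net area = 1169 − 1.5 = 1167.5.

1167.5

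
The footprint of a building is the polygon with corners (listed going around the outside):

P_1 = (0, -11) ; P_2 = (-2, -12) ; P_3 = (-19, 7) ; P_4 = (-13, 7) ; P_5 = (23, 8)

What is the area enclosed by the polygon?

412

P_1→P_2: (0)(-12) − (-2)(-11) = -22
P_2→P_3: (-2)(7) − (-19)(-12) = -242
P_3→P_4: (-19)(7) − (-13)(7) = -42
P_4→P_5: (-13)(8) − (23)(7) = -265
P_5→P_1: (23)(-11) − (0)(8) = -253
Σ = -824
Area = |Σ|/2 = 412.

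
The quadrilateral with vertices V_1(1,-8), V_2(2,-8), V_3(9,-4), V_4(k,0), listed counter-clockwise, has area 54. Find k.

The doubled signed area Σ (x_i y_{i+1} − x_{i+1} y_i) is linear in k.
With k=0 it equals 72; the coefficient of k is -4 (from the two edges through V_4).
So -4·k + 72 = 2·54 = 108 ⇒ k = -9.

-9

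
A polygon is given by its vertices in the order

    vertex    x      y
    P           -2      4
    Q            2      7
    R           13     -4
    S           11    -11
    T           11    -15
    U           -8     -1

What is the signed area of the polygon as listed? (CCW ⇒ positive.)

-214.5

P→Q: (-2)(7) − (2)(4) = -22
Q→R: (2)(-4) − (13)(7) = -99
R→S: (13)(-11) − (11)(-4) = -99
S→T: (11)(-15) − (11)(-11) = -44
T→U: (11)(-1) − (-8)(-15) = -131
U→P: (-8)(4) − (-2)(-1) = -34
Σ = -429
Signed area = Σ/2 = -214.5 (negative ⇒ clockwise traversal).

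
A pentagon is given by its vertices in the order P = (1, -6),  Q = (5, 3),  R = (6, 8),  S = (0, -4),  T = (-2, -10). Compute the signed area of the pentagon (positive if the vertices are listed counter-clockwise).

22.5

Apply the surveyor's formula: 2A = Σ (x_i·y_{i+1} − x_{i+1}·y_i), indices taken mod 5.
Σ = (33) + (22) + (-24) + (-8) + (22) = 45
Signed area = Σ/2 = 22.5 (positive ⇒ counter-clockwise traversal).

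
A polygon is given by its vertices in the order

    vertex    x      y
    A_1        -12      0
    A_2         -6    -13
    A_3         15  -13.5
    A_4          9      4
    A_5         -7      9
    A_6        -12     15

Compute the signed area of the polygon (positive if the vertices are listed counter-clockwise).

452.75

A_1→A_2: (-12)(-13) − (-6)(0) = 156
A_2→A_3: (-6)(-13.5) − (15)(-13) = 276
A_3→A_4: (15)(4) − (9)(-13.5) = 181.5
A_4→A_5: (9)(9) − (-7)(4) = 109
A_5→A_6: (-7)(15) − (-12)(9) = 3
A_6→A_1: (-12)(0) − (-12)(15) = 180
Σ = 905.5
Signed area = Σ/2 = 452.75 (positive ⇒ counter-clockwise traversal).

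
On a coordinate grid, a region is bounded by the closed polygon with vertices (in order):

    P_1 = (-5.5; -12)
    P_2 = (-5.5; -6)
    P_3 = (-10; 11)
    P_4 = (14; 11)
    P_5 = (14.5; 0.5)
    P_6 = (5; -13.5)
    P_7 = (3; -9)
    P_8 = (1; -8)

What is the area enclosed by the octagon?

421.875

Σ = (-33) + (-120.5) + (-264) + (-152.5) + (-198.25) + (-4.5) + (-15) + (-56) = -843.75
Area = |Σ|/2 = 421.875.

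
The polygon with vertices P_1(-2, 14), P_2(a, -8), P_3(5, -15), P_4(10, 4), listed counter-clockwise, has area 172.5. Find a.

Write out the shoelace sum; only the two edges meeting at P_2 involve a:
2·Area = [((-2)·(-8) − a·14) + (a·(-15) − 5·(-8))] + 318
       = -29·a + 374 = 345
⇒ a = 1.

1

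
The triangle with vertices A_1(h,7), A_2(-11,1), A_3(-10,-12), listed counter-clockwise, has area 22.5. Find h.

-8

The doubled signed area Σ (x_i y_{i+1} − x_{i+1} y_i) is linear in h.
With h=0 it equals 149; the coefficient of h is 13 (from the two edges through A_1).
So 13·h + 149 = 2·22.5 = 45 ⇒ h = -8.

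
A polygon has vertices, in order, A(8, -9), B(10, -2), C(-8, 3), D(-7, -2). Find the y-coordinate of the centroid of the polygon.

-8/3

Apply the shoelace formula. First the cross-terms c_i = x_i·y_{i+1} − x_{i+1}·y_i:
  74, 14, 37, 79  ⇒  2A = 204, A = 102.
Then Σ (y_i + y_{i+1})·c_i = -1632, so ȳ = -1632 / (6·102) = -8/3.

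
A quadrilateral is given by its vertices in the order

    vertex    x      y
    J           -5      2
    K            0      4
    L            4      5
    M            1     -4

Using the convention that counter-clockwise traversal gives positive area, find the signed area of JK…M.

Apply the shoelace (surveyor's) formula: 2A = Σ (x_i·y_{i+1} − x_{i+1}·y_i), indices taken mod 4.
Σ = (-20) + (-16) + (-21) + (-18) = -75
Signed area = Σ/2 = -37.5 (negative ⇒ clockwise traversal).

-37.5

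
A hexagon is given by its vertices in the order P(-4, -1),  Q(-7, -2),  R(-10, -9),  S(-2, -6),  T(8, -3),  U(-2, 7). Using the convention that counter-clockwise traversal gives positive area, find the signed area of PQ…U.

110

Cross-terms: 1, 43, 42, 54, 50, 30  ⇒  Σ = 220
Signed area = Σ/2 = 110 (positive ⇒ counter-clockwise traversal).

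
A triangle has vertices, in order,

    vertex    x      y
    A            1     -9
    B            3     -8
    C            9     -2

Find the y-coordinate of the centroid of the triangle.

-19/3

Apply the shoelace (surveyor's) formula. First the cross-terms c_i = x_i·y_{i+1} − x_{i+1}·y_i:
  19, 66, -79  ⇒  2A = 6, A = 3.
Then Σ (y_i + y_{i+1})·c_i = -114, so ȳ = -114 / (6·3) = -19/3.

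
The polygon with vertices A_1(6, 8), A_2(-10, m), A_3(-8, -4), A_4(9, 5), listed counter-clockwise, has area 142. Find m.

Write out the shoelace sum; only the two edges meeting at A_2 involve m:
2·Area = [(6·m − (-10)·8) + ((-10)·(-4) − (-8)·m)] + 38
       = 14·m + 158 = 284
⇒ m = 9.

9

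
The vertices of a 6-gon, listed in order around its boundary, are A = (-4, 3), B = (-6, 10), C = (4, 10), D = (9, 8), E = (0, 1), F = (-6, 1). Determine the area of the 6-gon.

Apply the shoelace formula: 2A = Σ (x_i·y_{i+1} − x_{i+1}·y_i), indices taken mod 6.
Σ = (-22) + (-100) + (-58) + (9) + (6) + (-14) = -179
Area = |Σ|/2 = 89.5.

89.5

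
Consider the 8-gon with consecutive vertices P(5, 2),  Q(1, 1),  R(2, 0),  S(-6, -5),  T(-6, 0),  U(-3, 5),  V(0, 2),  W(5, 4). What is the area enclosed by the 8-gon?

47.5

P→Q: (5)(1) − (1)(2) = 3
Q→R: (1)(0) − (2)(1) = -2
R→S: (2)(-5) − (-6)(0) = -10
S→T: (-6)(0) − (-6)(-5) = -30
T→U: (-6)(5) − (-3)(0) = -30
U→V: (-3)(2) − (0)(5) = -6
V→W: (0)(4) − (5)(2) = -10
W→P: (5)(2) − (5)(4) = -10
Σ = -95
Area = |Σ|/2 = 47.5.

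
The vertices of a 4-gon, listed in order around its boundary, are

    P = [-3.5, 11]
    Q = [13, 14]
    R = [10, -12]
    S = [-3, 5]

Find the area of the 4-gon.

Apply the surveyor's formula: 2A = Σ (x_i·y_{i+1} − x_{i+1}·y_i), indices taken mod 4.
Σ = (-192) + (-296) + (14) + (-15.5) = -489.5
Area = |Σ|/2 = 244.75.

244.75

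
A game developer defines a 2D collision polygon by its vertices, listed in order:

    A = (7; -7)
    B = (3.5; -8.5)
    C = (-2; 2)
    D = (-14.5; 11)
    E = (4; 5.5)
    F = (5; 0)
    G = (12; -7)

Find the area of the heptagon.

129.625

Apply Gauss's area formula: 2A = Σ (x_i·y_{i+1} − x_{i+1}·y_i), indices taken mod 7.
A→B: (7)(-8.5) − (3.5)(-7) = -35
B→C: (3.5)(2) − (-2)(-8.5) = -10
C→D: (-2)(11) − (-14.5)(2) = 7
D→E: (-14.5)(5.5) − (4)(11) = -123.75
E→F: (4)(0) − (5)(5.5) = -27.5
F→G: (5)(-7) − (12)(0) = -35
G→A: (12)(-7) − (7)(-7) = -35
Σ = -259.25
Area = |Σ|/2 = 129.625.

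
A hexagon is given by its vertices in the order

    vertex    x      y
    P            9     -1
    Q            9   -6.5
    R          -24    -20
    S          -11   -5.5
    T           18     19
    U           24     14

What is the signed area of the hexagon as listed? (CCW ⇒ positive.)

-468.75

Apply Gauss's area formula: 2A = Σ (x_i·y_{i+1} − x_{i+1}·y_i), indices taken mod 6.
P→Q: (9)(-6.5) − (9)(-1) = -49.5
Q→R: (9)(-20) − (-24)(-6.5) = -336
R→S: (-24)(-5.5) − (-11)(-20) = -88
S→T: (-11)(19) − (18)(-5.5) = -110
T→U: (18)(14) − (24)(19) = -204
U→P: (24)(-1) − (9)(14) = -150
Σ = -937.5
Signed area = Σ/2 = -468.75 (negative ⇒ clockwise traversal).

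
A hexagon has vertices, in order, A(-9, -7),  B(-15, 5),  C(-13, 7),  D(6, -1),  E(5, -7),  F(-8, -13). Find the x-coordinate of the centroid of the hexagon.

Apply the shoelace (surveyor's) formula. First the cross-terms c_i = x_i·y_{i+1} − x_{i+1}·y_i:
  -150, -40, -29, -37, -121, -61  ⇒  2A = -438, A = -219.
Then Σ (x_i + x_{i+1})·c_i = 5916, so x̄ = 5916 / (6·(-219)) = -986/219.

-986/219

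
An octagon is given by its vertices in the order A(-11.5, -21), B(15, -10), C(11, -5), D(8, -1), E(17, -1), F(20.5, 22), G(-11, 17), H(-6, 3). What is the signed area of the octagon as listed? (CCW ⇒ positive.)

858.75

Apply the surveyor's formula: 2A = Σ (x_i·y_{i+1} − x_{i+1}·y_i), indices taken mod 8.
Σ = (430) + (35) + (29) + (9) + (394.5) + (590.5) + (69) + (160.5) = 1717.5
Signed area = Σ/2 = 858.75 (positive ⇒ counter-clockwise traversal).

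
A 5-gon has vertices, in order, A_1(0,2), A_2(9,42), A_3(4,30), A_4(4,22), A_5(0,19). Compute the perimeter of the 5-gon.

|A_1A_2| = √((9)² + (40)²) = √1681 = 41
|A_2A_3| = √((-5)² + (-12)²) = √169 = 13
|A_3A_4| = √((0)² + (-8)²) = √64 = 8
|A_4A_5| = √((-4)² + (-3)²) = √25 = 5
|A_5A_1| = √((0)² + (-17)²) = √289 = 17
Perimeter = 41 + 13 + 8 + 5 + 17 = 84.

84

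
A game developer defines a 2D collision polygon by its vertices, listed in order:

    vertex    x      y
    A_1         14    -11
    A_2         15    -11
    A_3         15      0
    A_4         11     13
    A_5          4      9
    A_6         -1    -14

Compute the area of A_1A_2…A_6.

289

Apply the shoelace (surveyor's) formula: 2A = Σ (x_i·y_{i+1} − x_{i+1}·y_i), indices taken mod 6.
Cross-terms: 11, 165, 195, 47, -47, 207  ⇒  Σ = 578
Area = |Σ|/2 = 289.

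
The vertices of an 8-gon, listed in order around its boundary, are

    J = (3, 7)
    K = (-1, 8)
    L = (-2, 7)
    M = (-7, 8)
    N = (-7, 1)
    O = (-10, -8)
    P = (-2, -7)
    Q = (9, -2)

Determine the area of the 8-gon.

Apply Gauss's area formula: 2A = Σ (x_i·y_{i+1} − x_{i+1}·y_i), indices taken mod 8.
Σ = (31) + (9) + (33) + (49) + (66) + (54) + (67) + (69) = 378
Area = |Σ|/2 = 189.

189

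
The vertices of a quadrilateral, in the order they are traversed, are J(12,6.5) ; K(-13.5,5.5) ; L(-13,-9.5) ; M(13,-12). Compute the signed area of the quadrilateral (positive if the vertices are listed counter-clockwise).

430.75

Σ = (153.75) + (199.75) + (279.5) + (228.5) = 861.5
Signed area = Σ/2 = 430.75 (positive ⇒ counter-clockwise traversal).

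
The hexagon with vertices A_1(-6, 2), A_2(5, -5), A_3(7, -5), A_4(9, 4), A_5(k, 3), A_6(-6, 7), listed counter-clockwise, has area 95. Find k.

4

The doubled signed area Σ (x_i y_{i+1} − x_{i+1} y_i) is linear in k.
With k=0 it equals 178; the coefficient of k is 3 (from the two edges through A_5).
So 3·k + 178 = 2·95 = 190 ⇒ k = 4.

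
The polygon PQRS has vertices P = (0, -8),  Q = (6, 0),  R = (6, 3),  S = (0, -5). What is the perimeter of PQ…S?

26

|PQ| = √((6)² + (8)²) = √100 = 10
|QR| = √((0)² + (3)²) = √9 = 3
|RS| = √((-6)² + (-8)²) = √100 = 10
|SP| = √((0)² + (-3)²) = √9 = 3
Perimeter = 10 + 3 + 10 + 3 = 26.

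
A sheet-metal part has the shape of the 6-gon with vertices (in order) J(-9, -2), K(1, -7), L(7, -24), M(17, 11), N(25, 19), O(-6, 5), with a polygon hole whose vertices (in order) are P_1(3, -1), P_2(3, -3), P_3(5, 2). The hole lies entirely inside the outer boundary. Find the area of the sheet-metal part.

457.5

Outer boundary:
Apply the surveyor's formula: 2A = Σ (x_i·y_{i+1} − x_{i+1}·y_i), indices taken mod 6.
J→K: (-9)(-7) − (1)(-2) = 65
K→L: (1)(-24) − (7)(-7) = 25
L→M: (7)(11) − (17)(-24) = 485
M→N: (17)(19) − (25)(11) = 48
N→O: (25)(5) − (-6)(19) = 239
O→J: (-6)(-2) − (-9)(5) = 57
Σ = 919
Area = |Σ|/2 = 459.5.
Hole:
Apply the surveyor's formula: 2A = Σ (x_i·y_{i+1} − x_{i+1}·y_i), indices taken mod 3.
Cross-terms: -6, 21, -11  ⇒  Σ = 4
Area = |Σ|/2 = 2.
Net area = 459.5 − 2 = 457.5.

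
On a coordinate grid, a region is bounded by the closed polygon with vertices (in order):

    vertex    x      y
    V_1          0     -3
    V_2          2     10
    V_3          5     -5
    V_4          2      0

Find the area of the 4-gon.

Apply the surveyor's formula: 2A = Σ (x_i·y_{i+1} − x_{i+1}·y_i), indices taken mod 4.
Σ = (6) + (-60) + (10) + (-6) = -50
Area = |Σ|/2 = 25.

25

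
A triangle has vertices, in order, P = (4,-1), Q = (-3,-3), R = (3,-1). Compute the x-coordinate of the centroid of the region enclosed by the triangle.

Apply the shoelace formula. First the cross-terms c_i = x_i·y_{i+1} − x_{i+1}·y_i:
  -15, 12, 1  ⇒  2A = -2, A = -1.
Then Σ (x_i + x_{i+1})·c_i = -8, so x̄ = -8 / (6·(-1)) = 4/3.

4/3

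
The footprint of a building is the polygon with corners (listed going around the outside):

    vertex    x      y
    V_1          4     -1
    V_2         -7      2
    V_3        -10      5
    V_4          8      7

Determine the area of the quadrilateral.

80

Apply Gauss's area formula: 2A = Σ (x_i·y_{i+1} − x_{i+1}·y_i), indices taken mod 4.
V_1→V_2: (4)(2) − (-7)(-1) = 1
V_2→V_3: (-7)(5) − (-10)(2) = -15
V_3→V_4: (-10)(7) − (8)(5) = -110
V_4→V_1: (8)(-1) − (4)(7) = -36
Σ = -160
Area = |Σ|/2 = 80.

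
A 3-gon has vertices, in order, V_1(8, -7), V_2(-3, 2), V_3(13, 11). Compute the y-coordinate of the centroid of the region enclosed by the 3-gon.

Apply the shoelace formula. First the cross-terms c_i = x_i·y_{i+1} − x_{i+1}·y_i:
  -5, -59, -179  ⇒  2A = -243, A = -121.5.
Then Σ (y_i + y_{i+1})·c_i = -1458, so ȳ = -1458 / (6·(-121.5)) = 2.

2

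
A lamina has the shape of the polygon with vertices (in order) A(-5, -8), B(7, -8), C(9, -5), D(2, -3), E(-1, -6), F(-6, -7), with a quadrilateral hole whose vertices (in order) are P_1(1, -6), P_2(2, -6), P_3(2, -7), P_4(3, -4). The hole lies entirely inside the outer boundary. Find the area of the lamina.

41

Outer boundary:
Apply the shoelace (surveyor's) formula: 2A = Σ (x_i·y_{i+1} − x_{i+1}·y_i), indices taken mod 6.
A→B: (-5)(-8) − (7)(-8) = 96
B→C: (7)(-5) − (9)(-8) = 37
C→D: (9)(-3) − (2)(-5) = -17
D→E: (2)(-6) − (-1)(-3) = -15
E→F: (-1)(-7) − (-6)(-6) = -29
F→A: (-6)(-8) − (-5)(-7) = 13
Σ = 85
Area = |Σ|/2 = 42.5.
Hole:
Apply Gauss's area formula: 2A = Σ (x_i·y_{i+1} − x_{i+1}·y_i), indices taken mod 4.
P_1→P_2: (1)(-6) − (2)(-6) = 6
P_2→P_3: (2)(-7) − (2)(-6) = -2
P_3→P_4: (2)(-4) − (3)(-7) = 13
P_4→P_1: (3)(-6) − (1)(-4) = -14
Σ = 3
Area = |Σ|/2 = 1.5.
Net area = 42.5 − 1.5 = 41.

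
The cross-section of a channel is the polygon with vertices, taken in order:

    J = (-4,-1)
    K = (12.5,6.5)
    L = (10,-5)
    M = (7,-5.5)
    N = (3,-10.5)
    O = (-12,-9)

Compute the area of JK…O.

197.5

J→K: (-4)(6.5) − (12.5)(-1) = -13.5
K→L: (12.5)(-5) − (10)(6.5) = -127.5
L→M: (10)(-5.5) − (7)(-5) = -20
M→N: (7)(-10.5) − (3)(-5.5) = -57
N→O: (3)(-9) − (-12)(-10.5) = -153
O→J: (-12)(-1) − (-4)(-9) = -24
Σ = -395
Area = |Σ|/2 = 197.5.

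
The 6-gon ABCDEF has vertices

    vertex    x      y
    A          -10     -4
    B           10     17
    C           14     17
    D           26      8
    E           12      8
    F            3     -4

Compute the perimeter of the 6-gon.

|AB| = √((20)² + (21)²) = √841 = 29
|BC| = √((4)² + (0)²) = √16 = 4
|CD| = √((12)² + (-9)²) = √225 = 15
|DE| = √((-14)² + (0)²) = √196 = 14
|EF| = √((-9)² + (-12)²) = √225 = 15
|FA| = √((-13)² + (0)²) = √169 = 13
Perimeter = 29 + 4 + 15 + 14 + 15 + 13 = 90.

90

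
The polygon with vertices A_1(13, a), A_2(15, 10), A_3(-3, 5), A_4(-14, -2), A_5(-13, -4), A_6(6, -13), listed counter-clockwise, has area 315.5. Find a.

Write out the shoelace sum; only the two edges meeting at A_1 involve a:
2·Area = [(6·a − 13·(-13)) + (13·10 − 15·a)] + 404
       = -9·a + 703 = 631
⇒ a = 8.

8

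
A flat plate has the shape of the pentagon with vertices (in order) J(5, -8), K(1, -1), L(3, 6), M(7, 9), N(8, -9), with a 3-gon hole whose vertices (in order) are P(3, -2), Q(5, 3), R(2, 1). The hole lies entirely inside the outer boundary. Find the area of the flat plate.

73

Outer boundary:
Apply Gauss's area formula: 2A = Σ (x_i·y_{i+1} − x_{i+1}·y_i), indices taken mod 5.
J→K: (5)(-1) − (1)(-8) = 3
K→L: (1)(6) − (3)(-1) = 9
L→M: (3)(9) − (7)(6) = -15
M→N: (7)(-9) − (8)(9) = -135
N→J: (8)(-8) − (5)(-9) = -19
Σ = -157
Area = |Σ|/2 = 78.5.
Hole:
Apply Gauss's area formula: 2A = Σ (x_i·y_{i+1} − x_{i+1}·y_i), indices taken mod 3.
Σ = (19) + (-1) + (-7) = 11
Area = |Σ|/2 = 5.5.
Net area = 78.5 − 5.5 = 73.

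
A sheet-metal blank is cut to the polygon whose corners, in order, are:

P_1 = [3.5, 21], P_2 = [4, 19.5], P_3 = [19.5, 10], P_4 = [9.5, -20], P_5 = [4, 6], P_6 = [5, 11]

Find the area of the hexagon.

Apply the shoelace (surveyor's) formula: 2A = Σ (x_i·y_{i+1} − x_{i+1}·y_i), indices taken mod 6.
Σ = (-15.75) + (-340.25) + (-485) + (137) + (14) + (66.5) = -623.5
Area = |Σ|/2 = 311.75.

311.75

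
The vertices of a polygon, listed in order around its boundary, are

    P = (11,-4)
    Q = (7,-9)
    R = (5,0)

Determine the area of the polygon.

23

Apply the shoelace formula: 2A = Σ (x_i·y_{i+1} − x_{i+1}·y_i), indices taken mod 3.
P→Q: (11)(-9) − (7)(-4) = -71
Q→R: (7)(0) − (5)(-9) = 45
R→P: (5)(-4) − (11)(0) = -20
Σ = -46
Area = |Σ|/2 = 23.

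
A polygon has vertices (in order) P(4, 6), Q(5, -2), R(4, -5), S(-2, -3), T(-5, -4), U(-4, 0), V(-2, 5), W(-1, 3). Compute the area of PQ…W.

69.5

Apply the surveyor's formula: 2A = Σ (x_i·y_{i+1} − x_{i+1}·y_i), indices taken mod 8.
P→Q: (4)(-2) − (5)(6) = -38
Q→R: (5)(-5) − (4)(-2) = -17
R→S: (4)(-3) − (-2)(-5) = -22
S→T: (-2)(-4) − (-5)(-3) = -7
T→U: (-5)(0) − (-4)(-4) = -16
U→V: (-4)(5) − (-2)(0) = -20
V→W: (-2)(3) − (-1)(5) = -1
W→P: (-1)(6) − (4)(3) = -18
Σ = -139
Area = |Σ|/2 = 69.5.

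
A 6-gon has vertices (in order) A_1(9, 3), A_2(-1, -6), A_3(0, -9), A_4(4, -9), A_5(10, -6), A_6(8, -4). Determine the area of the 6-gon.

64

Apply Gauss's area formula: 2A = Σ (x_i·y_{i+1} − x_{i+1}·y_i), indices taken mod 6.
Cross-terms: -51, 9, 36, 66, 8, 60  ⇒  Σ = 128
Area = |Σ|/2 = 64.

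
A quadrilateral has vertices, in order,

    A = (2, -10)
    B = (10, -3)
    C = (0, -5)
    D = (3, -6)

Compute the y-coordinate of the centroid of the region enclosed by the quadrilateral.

Apply the shoelace formula. First the cross-terms c_i = x_i·y_{i+1} − x_{i+1}·y_i:
  94, -50, 15, -18  ⇒  2A = 41, A = 20.5.
Then Σ (y_i + y_{i+1})·c_i = -699, so ȳ = -699 / (6·20.5) = -233/41.

-233/41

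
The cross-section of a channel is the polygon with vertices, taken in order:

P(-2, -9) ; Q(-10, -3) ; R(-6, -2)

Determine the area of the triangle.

16

Apply the surveyor's formula: 2A = Σ (x_i·y_{i+1} − x_{i+1}·y_i), indices taken mod 3.
Σ = (-84) + (2) + (50) = -32
Area = |Σ|/2 = 16.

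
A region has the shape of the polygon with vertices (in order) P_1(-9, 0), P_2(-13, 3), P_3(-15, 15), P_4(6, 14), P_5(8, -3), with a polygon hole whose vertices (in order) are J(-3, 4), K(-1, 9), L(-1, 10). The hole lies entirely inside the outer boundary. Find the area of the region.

Outer boundary:
Σ = (-27) + (-150) + (-300) + (-130) + (-27) = -634
Area = |Σ|/2 = 317.
Hole:
Apply the shoelace formula: 2A = Σ (x_i·y_{i+1} − x_{i+1}·y_i), indices taken mod 3.
Σ = (-23) + (-1) + (26) = 2
Area = |Σ|/2 = 1.
Net area = 317 − 1 = 316.

316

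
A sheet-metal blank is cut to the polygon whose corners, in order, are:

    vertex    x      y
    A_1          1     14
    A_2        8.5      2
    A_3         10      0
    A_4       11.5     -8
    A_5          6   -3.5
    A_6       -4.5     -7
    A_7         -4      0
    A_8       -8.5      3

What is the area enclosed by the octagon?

Cross-terms: -117, -20, -80, 7.75, -57.75, -28, -12, -122  ⇒  Σ = -429
Area = |Σ|/2 = 214.5.

214.5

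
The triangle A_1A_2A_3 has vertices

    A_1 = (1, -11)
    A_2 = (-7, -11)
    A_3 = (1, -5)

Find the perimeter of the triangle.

|A_1A_2| = √((-8)² + (0)²) = √64 = 8
|A_2A_3| = √((8)² + (6)²) = √100 = 10
|A_3A_1| = √((0)² + (-6)²) = √36 = 6
Perimeter = 8 + 10 + 6 = 24.

24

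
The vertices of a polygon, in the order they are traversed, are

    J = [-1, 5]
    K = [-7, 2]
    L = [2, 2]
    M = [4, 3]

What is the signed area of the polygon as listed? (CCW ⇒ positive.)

Apply Gauss's area formula: 2A = Σ (x_i·y_{i+1} − x_{i+1}·y_i), indices taken mod 4.
Σ = (33) + (-18) + (-2) + (23) = 36
Signed area = Σ/2 = 18 (positive ⇒ counter-clockwise traversal).

18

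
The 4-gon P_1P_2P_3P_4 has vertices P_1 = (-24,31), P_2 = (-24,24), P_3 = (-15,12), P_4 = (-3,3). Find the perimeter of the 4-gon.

72

|P_1P_2| = √((0)² + (-7)²) = √49 = 7
|P_2P_3| = √((9)² + (-12)²) = √225 = 15
|P_3P_4| = √((12)² + (-9)²) = √225 = 15
|P_4P_1| = √((-21)² + (28)²) = √1225 = 35
Perimeter = 7 + 15 + 15 + 35 = 72.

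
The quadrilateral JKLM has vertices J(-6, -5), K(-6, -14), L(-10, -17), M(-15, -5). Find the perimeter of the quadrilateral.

|JK| = √((0)² + (-9)²) = √81 = 9
|KL| = √((-4)² + (-3)²) = √25 = 5
|LM| = √((-5)² + (12)²) = √169 = 13
|MJ| = √((9)² + (0)²) = √81 = 9
Perimeter = 9 + 5 + 13 + 9 = 36.

36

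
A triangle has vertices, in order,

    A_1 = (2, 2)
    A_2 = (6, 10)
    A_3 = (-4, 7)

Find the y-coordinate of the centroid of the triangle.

19/3

Apply Gauss's area formula. First the cross-terms c_i = x_i·y_{i+1} − x_{i+1}·y_i:
  8, 82, -22  ⇒  2A = 68, A = 34.
Then Σ (y_i + y_{i+1})·c_i = 1292, so ȳ = 1292 / (6·34) = 19/3.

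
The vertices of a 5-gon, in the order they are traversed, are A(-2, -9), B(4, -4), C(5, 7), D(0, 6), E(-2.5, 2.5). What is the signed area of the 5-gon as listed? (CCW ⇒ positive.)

82.25

Apply the shoelace (surveyor's) formula: 2A = Σ (x_i·y_{i+1} − x_{i+1}·y_i), indices taken mod 5.
A→B: (-2)(-4) − (4)(-9) = 44
B→C: (4)(7) − (5)(-4) = 48
C→D: (5)(6) − (0)(7) = 30
D→E: (0)(2.5) − (-2.5)(6) = 15
E→A: (-2.5)(-9) − (-2)(2.5) = 27.5
Σ = 164.5
Signed area = Σ/2 = 82.25 (positive ⇒ counter-clockwise traversal).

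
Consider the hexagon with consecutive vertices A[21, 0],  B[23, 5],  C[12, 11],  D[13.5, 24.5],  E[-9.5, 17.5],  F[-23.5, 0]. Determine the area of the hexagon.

Cross-terms: 105, 193, 145.5, 469, 411.25, 0  ⇒  Σ = 1323.75
Area = |Σ|/2 = 661.875.

661.875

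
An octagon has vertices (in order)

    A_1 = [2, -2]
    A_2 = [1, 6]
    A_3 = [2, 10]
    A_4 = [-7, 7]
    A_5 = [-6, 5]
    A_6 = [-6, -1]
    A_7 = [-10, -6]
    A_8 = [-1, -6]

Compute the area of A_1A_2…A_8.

Σ = (14) + (-2) + (84) + (7) + (36) + (26) + (54) + (14) = 233
Area = |Σ|/2 = 116.5.

116.5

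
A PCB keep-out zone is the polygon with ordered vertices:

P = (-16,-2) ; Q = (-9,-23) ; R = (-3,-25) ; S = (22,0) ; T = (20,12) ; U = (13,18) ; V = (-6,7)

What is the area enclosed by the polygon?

923.5

Apply the shoelace formula: 2A = Σ (x_i·y_{i+1} − x_{i+1}·y_i), indices taken mod 7.
Σ = (350) + (156) + (550) + (264) + (204) + (199) + (124) = 1847
Area = |Σ|/2 = 923.5.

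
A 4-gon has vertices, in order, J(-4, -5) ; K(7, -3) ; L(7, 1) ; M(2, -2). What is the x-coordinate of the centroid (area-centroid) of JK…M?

Apply the surveyor's formula. First the cross-terms c_i = x_i·y_{i+1} − x_{i+1}·y_i:
  47, 28, -16, -18  ⇒  2A = 41, A = 20.5.
Then Σ (x_i + x_{i+1})·c_i = 425, so x̄ = 425 / (6·20.5) = 425/123.

425/123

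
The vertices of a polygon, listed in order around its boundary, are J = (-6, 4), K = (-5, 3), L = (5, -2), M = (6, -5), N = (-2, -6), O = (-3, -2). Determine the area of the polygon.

50

Apply the shoelace (surveyor's) formula: 2A = Σ (x_i·y_{i+1} − x_{i+1}·y_i), indices taken mod 6.
Cross-terms: 2, -5, -13, -46, -14, -24  ⇒  Σ = -100
Area = |Σ|/2 = 50.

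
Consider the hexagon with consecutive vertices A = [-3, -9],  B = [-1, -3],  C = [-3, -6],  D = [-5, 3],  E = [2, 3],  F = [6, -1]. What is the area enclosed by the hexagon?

Apply the shoelace (surveyor's) formula: 2A = Σ (x_i·y_{i+1} − x_{i+1}·y_i), indices taken mod 6.
Σ = (0) + (-3) + (-39) + (-21) + (-20) + (-57) = -140
Area = |Σ|/2 = 70.

70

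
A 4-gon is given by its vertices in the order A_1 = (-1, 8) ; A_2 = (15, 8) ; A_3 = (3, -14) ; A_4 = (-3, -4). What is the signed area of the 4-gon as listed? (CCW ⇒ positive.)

-222

Apply Gauss's area formula: 2A = Σ (x_i·y_{i+1} − x_{i+1}·y_i), indices taken mod 4.
A_1→A_2: (-1)(8) − (15)(8) = -128
A_2→A_3: (15)(-14) − (3)(8) = -234
A_3→A_4: (3)(-4) − (-3)(-14) = -54
A_4→A_1: (-3)(8) − (-1)(-4) = -28
Σ = -444
Signed area = Σ/2 = -222 (negative ⇒ clockwise traversal).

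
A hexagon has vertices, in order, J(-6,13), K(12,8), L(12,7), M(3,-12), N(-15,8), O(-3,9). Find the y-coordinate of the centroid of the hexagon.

Apply the shoelace formula. First the cross-terms c_i = x_i·y_{i+1} − x_{i+1}·y_i:
  -204, -12, -165, -156, -111, 15  ⇒  2A = -633, A = -316.5.
Then Σ (y_i + y_{i+1})·c_i = -4572, so ȳ = -4572 / (6·(-316.5)) = 508/211.

508/211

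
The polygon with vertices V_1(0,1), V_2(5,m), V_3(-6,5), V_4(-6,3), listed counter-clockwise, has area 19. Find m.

2

Write out the shoelace sum; only the two edges meeting at V_2 involve m:
2·Area = [(0·m − 5·1) + (5·5 − (-6)·m)] + 6
       = 6·m + 26 = 38
⇒ m = 2.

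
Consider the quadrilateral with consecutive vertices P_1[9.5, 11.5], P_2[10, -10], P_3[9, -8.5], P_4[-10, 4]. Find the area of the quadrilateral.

203.5

Cross-terms: -210, 5, -49, -153  ⇒  Σ = -407
Area = |Σ|/2 = 203.5.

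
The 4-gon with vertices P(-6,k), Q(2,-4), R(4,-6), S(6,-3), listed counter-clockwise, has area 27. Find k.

Write out the shoelace sum; only the two edges meeting at P involve k:
2·Area = [(6·k − (-6)·(-3)) + ((-6)·(-4) − 2·k)] + 28
       = 4·k + 34 = 54
⇒ k = 5.

5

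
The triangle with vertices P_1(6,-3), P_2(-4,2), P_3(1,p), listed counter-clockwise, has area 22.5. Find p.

-5

The doubled signed area Σ (x_i y_{i+1} − x_{i+1} y_i) is linear in p.
With p=0 it equals -5; the coefficient of p is -10 (from the two edges through P_3).
So -10·p + -5 = 2·22.5 = 45 ⇒ p = -5.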